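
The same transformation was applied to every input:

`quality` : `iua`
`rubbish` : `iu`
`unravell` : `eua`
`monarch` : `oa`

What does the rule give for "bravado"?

aoa

In each case the input is transformed by: move the last 3 characters to the front (rotate right by 3), then keep only the vowels.
On "bravado" that produces "aoa".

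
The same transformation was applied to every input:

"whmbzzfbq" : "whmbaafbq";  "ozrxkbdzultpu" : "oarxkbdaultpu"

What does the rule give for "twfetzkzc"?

twfetakac

The transformation: replace every "z" with "a".
Doing the same to "twfetzkzc": "twfetakac".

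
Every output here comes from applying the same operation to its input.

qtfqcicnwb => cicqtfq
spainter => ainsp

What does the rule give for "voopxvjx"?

opxvo

Rule — delete the last 3 characters, then move the last 3 characters to the front (rotate right by 3).
For "voopxvjx", step one produces "voopx"; step two turns that into "opxvo".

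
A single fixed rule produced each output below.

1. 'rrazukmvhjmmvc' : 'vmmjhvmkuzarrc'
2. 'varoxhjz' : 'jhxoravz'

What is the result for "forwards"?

drawrofs

In each case the input is transformed by: move the last character to the front, then reverse the string.
"forwards" → "drawrofs".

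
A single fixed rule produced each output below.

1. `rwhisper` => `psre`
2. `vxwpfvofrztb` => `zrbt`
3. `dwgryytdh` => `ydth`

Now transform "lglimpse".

The rule is to swap each adjacent pair of characters (1↔2, 3↔4, ...), then keep only the last 4 characters.
For "lglimpse", step one produces "glilpmes"; step two turns that into "pmes".

pmes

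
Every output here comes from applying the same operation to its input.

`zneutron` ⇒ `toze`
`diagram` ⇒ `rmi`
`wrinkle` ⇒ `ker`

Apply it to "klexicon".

What's happening: move the first 3 characters to the end (rotate left by 3), then keep every other character starting from the second (positions 2nd, 4th, 6th, ...).
Applying both steps to "klexicon": "xiconkle", then "ioke".

ioke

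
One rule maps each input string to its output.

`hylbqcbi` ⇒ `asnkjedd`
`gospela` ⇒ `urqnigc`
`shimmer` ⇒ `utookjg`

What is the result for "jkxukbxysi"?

The pattern: sort the characters into reverse alphabetical order, then shift every letter 2 places forward in the alphabet (wrapping around).
For "jkxukbxysi", step one produces "yxxuskkjib"; step two turns that into "azzwummlkd".
(Check on "gospela": → "spolgea" → "urqnigc" ✓)

azzwummlkd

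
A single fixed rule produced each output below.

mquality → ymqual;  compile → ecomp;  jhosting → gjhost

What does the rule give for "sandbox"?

In each case the input is transformed by: move the last character to the front, then delete the last 2 characters.
Starting from "sandbox": after the first operation, "xsandbo"; after the second, "xsand".

xsand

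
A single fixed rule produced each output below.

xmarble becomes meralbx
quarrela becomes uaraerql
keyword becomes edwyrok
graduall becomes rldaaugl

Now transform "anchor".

nrhcao

The pattern: swap the first and last characters, then swap each adjacent pair of characters (1↔2, 3↔4, ...).
Starting from "anchor": after the first operation, "rnchoa"; after the second, "nrhcao".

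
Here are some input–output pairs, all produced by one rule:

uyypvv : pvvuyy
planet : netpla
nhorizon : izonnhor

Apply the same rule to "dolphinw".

Looking at the pairs, the operation is to swap the front and back halves of the string.
For "dolphinw" the result is "hinwdolp".

hinwdolp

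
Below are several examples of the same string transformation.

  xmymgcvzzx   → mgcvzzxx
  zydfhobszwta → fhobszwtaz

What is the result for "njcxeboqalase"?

xeboqalasen

Looking at the pairs, the operation is to move the first 3 characters to the end (rotate left by 3), then delete the last 2 characters.
"njcxeboqalase" → "xeboqalasenjc" → "xeboqalasen".
(Check on "zydfhobszwta": → "fhobszwtazyd" → "fhobszwtaz" ✓)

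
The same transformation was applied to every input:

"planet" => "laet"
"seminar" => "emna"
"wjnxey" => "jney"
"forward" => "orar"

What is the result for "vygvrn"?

ygrn

Looking at the pairs, the operation is to double every character, then keep one character in every 3, starting at position 3 (positions 3rd, 6th, 9th, ...).
So "vygvrn" becomes "ygrn".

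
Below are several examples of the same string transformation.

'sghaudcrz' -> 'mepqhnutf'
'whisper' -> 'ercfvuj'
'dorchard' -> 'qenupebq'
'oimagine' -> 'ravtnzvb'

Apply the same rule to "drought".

guthbeq

The transformation: shift every letter 13 places forward in the alphabet (wrapping around) — i.e. ROT13, then reverse the string.
For "drought", step one produces "qebhtug"; step two turns that into "guthbeq".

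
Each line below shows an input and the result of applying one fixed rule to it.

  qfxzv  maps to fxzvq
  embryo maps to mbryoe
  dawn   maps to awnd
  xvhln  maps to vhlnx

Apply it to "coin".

The rule is to move the first character to the end.
Doing the same to "coin": "oinc".

oinc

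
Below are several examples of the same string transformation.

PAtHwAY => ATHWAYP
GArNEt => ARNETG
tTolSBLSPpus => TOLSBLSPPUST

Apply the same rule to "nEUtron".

EUTRONN

Each output is the input with this applied: move the first character to the end, then convert every letter to uppercase.
"nEUtron" → "EUtronn" → "EUTRONN".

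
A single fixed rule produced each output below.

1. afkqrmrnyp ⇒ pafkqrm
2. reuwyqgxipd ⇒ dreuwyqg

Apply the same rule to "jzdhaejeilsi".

In each case the input is transformed by: move the last character to the front, then delete the last 3 characters.
On "jzdhaejeilsi": the first step gives "ijzdhaejeils", and the second then gives "ijzdhaeje".

ijzdhaeje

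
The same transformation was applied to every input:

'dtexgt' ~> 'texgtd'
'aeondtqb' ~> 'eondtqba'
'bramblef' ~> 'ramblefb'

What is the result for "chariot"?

What's happening: move the first character to the end.
Doing the same to "chariot": "hariotc".

hariotc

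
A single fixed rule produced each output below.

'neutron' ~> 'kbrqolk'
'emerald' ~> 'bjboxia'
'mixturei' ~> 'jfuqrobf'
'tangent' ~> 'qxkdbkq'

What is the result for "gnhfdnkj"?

In each case the input is transformed by: shift every letter 3 places backward in the alphabet (wrapping around).
"gnhfdnkj" → "dkecakhg".

dkecakhg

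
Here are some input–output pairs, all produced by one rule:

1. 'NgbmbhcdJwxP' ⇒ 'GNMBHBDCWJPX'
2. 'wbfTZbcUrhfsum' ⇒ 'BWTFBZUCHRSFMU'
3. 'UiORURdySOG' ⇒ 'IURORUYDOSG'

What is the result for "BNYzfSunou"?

NBZYSFNUUO

In each case the input is transformed by: swap each adjacent pair of characters (1↔2, 3↔4, ...), then convert every letter to uppercase.
Doing the same to "BNYzfSunou": "NBZYSFNUUO".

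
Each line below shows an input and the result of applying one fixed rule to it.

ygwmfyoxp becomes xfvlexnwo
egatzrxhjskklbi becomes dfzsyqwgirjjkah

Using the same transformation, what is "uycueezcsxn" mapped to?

txbtddybrwm

The rule is to shift every letter 1 place backward in the alphabet (wrapping around).
So "uycueezcsxn" becomes "txbtddybrwm".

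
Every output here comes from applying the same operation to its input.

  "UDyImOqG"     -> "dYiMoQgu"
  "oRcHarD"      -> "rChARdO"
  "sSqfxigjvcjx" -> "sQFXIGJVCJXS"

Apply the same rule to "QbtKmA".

In each case the input is transformed by: move the first character to the end, then flip the case of every letter.
Working it through for "QbtKmA": intermediate "btKmAQ", final "BTkMaq".

BTkMaq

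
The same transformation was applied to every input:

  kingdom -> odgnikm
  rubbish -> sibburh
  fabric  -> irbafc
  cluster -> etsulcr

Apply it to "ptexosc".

soxetpc

Looking at the pairs, the operation is to reverse the string, then move the first character to the end.
Working it through for "ptexosc": intermediate "csoxetp", final "soxetpc".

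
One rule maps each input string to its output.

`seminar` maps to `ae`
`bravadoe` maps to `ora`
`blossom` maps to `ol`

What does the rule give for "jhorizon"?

ohi

In each case the input is transformed by: move the last 3 characters to the front (rotate right by 3), then keep one character in every 3, starting at position 2 (positions 2nd, 5th, 8th, ...).
Applying both steps to "jhorizon": "zonjhori", then "ohi".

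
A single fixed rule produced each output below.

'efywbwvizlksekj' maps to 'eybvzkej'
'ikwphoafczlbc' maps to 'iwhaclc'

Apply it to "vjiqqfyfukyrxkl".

viqyuyxl

Looking at the pairs, the operation is to keep every other character starting from the first (positions 1st, 3rd, 5th, ...).
So "vjiqqfyfukyrxkl" becomes "viqyuyxl".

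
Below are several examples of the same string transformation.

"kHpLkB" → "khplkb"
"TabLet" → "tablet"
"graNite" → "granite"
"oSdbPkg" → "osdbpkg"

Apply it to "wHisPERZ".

whisperz

The transformation: convert every letter to lowercase.
For "wHisPERZ" the result is "whisperz".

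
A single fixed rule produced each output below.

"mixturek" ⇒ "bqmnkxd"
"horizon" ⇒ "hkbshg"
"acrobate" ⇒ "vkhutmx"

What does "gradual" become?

ktwnte

What's happening: shift every letter 7 places backward in the alphabet (wrapping around), then delete the first character.
"gradual" → "ktwnte".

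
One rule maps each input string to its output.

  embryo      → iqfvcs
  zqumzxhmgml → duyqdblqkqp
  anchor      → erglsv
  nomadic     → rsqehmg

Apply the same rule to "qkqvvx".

In each case the input is transformed by: shift every letter 4 places forward in the alphabet (wrapping around).
Doing the same to "qkqvvx": "uouzzb".

uouzzb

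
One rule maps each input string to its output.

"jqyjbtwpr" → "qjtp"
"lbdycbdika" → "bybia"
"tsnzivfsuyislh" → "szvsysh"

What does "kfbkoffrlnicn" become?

What's happening: keep every other character starting from the second (positions 2nd, 4th, 6th, ...).
So "kfbkoffrlnicn" becomes "fkfrnc".

fkfrnc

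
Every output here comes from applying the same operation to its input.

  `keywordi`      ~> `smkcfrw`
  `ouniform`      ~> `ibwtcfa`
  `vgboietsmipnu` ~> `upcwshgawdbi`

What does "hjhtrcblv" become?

Looking at the pairs, the operation is to delete the first character, then shift every letter 12 places backward in the alphabet (wrapping around).
Starting from "hjhtrcblv": after the first operation, "jhtrcblv"; after the second, "xvhfqpzj".

xvhfqpzj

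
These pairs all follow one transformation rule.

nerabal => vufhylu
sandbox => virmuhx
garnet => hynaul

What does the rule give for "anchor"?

biluhw

The transformation: move the last 3 characters to the front (rotate right by 3), then shift every letter 6 places backward in the alphabet (wrapping around).
For "anchor" the result is "biluhw".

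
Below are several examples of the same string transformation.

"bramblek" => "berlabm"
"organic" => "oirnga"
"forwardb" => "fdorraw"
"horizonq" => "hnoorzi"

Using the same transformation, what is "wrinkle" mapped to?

wlrkin

The pattern: delete the last character, then take characters alternately from the front and the back (1st, last, 2nd, 2nd-last, ...).
For "wrinkle", step one produces "wrinkl"; step two turns that into "wlrkin".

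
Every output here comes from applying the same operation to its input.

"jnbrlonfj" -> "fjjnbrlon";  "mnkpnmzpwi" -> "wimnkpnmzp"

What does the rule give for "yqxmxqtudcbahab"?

abyqxmxqtudcbah

The transformation: move the last 2 characters to the front (rotate right by 2).
For "yqxmxqtudcbahab" the result is "abyqxmxqtudcbah".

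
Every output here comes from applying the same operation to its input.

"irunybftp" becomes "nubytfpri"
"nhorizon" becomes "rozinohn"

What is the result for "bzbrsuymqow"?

In each case the input is transformed by: swap each adjacent pair of characters (1↔2, 3↔4, ...), then move the first 2 characters to the end (rotate left by 2).
Working it through for "bzbrsuymqow": intermediate "zbrbusmyoqw", final "rbusmyoqwzb".

rbusmyoqwzb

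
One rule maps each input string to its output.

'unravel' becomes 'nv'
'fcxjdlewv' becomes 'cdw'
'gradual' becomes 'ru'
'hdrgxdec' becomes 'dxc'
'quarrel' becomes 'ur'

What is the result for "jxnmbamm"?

xbm

The pattern: keep one character in every 3, starting at position 2 (positions 2nd, 5th, 8th, ...).
On "jxnmbamm" that produces "xbm".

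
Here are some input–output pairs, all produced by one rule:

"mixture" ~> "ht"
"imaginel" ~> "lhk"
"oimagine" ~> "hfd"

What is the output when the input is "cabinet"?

What's happening: shift every letter 1 place backward in the alphabet (wrapping around), then keep one character in every 3, starting at position 2 (positions 2nd, 5th, 8th, ...).
On "cabinet": the first step gives "bzahmds", and the second then gives "zm".

zm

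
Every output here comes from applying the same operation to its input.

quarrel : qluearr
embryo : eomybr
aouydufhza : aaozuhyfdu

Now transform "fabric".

fcaibr

What's happening: take characters alternately from the front and the back (1st, last, 2nd, 2nd-last, ...).
On "fabric" that produces "fcaibr".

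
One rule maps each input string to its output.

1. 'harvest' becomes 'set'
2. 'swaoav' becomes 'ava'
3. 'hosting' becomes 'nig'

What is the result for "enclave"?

vae

Looking at the pairs, the operation is to swap each adjacent pair of characters (1↔2, 3↔4, ...), then keep only the last 3 characters.
Starting from "enclave": after the first operation, "nelcvae"; after the second, "vae".
(Check on "swaoav": → "wsoava" → "ava" ✓)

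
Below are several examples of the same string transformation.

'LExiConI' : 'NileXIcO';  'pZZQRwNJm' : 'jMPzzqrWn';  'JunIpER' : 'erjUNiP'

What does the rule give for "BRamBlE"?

LebrAMb

Rule — flip the case of every letter, then move the last 2 characters to the front (rotate right by 2).
Applying both steps to "BRamBlE": "brAMbLe", then "LebrAMb".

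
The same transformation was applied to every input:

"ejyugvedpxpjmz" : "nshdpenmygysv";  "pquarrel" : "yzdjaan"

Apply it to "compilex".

lxvyrun

What's happening: delete the last character, then shift every letter 9 places forward in the alphabet (wrapping around).
For "compilex", step one produces "compile"; step two turns that into "lxvyrun".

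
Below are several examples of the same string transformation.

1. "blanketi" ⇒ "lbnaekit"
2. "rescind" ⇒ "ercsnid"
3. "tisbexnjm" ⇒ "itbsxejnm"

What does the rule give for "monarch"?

Looking at the pairs, the operation is to swap each adjacent pair of characters (1↔2, 3↔4, ...).
So "monarch" becomes "omancrh".

omancrh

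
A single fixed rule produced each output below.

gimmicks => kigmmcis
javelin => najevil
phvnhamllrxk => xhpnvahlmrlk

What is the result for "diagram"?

The rule is to swap each adjacent pair of characters (1↔2, 3↔4, ...), then move the last character to the front.
On "diagram": the first step gives "idgaarm", and the second then gives "midgaar".
(Check on "javelin": → "ajeviln" → "najevil" ✓)

midgaar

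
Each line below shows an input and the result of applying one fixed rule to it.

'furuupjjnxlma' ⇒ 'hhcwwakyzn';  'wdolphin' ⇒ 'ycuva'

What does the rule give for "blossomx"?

ffbzk

The transformation: shift every letter 13 places forward in the alphabet (wrapping around) — i.e. ROT13, then delete the first 3 characters.
Working it through for "blossomx": intermediate "oybffbzk", final "ffbzk".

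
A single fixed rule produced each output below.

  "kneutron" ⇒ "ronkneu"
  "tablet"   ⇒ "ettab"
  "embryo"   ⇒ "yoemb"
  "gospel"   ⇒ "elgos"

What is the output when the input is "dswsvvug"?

vugdsws

The rule is to swap the front and back halves of the string, then delete the first character.
Starting from "dswsvvug": after the first operation, "vvugdsws"; after the second, "vugdsws".
(Check on "tablet": → "lettab" → "ettab" ✓)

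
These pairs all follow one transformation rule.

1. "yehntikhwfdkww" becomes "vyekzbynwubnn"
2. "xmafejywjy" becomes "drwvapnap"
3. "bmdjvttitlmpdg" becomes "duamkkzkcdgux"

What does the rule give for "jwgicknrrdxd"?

The rule is to delete the first character, then shift every letter 9 places backward in the alphabet (wrapping around).
Working it through for "jwgicknrrdxd": intermediate "wgicknrrdxd", final "nxztbeiiuou".

nxztbeiiuou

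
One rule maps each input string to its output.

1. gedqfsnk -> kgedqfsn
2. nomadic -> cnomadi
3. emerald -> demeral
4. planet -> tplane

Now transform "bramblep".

In each case the input is transformed by: move the last character to the front.
Applying that to "bramblep" gives "pbramble".

pbramble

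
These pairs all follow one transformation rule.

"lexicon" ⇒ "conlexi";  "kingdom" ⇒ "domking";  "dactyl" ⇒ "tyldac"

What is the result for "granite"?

itegran

In each case the input is transformed by: move the last 3 characters to the front (rotate right by 3).
"granite" → "itegran".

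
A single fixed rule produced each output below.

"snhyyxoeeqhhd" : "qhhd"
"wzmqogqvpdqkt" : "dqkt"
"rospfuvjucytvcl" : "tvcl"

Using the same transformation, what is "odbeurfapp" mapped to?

Each output is the input with this applied: keep only the last 4 characters.
Doing the same to "odbeurfapp": "fapp".

fapp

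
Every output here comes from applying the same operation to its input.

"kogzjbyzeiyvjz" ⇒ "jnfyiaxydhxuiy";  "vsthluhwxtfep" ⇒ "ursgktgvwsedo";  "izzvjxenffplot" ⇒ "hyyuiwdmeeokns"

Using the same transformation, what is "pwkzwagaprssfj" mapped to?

Looking at the pairs, the operation is to shift every letter 1 place backward in the alphabet (wrapping around).
So "pwkzwagaprssfj" becomes "ovjyvzfzoqrrei".

ovjyvzfzoqrrei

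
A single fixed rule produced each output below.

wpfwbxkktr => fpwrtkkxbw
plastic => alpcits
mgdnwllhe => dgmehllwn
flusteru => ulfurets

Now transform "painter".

iapretn

Rule — move the first 3 characters to the end (rotate left by 3), then reverse the string.
"painter" → "nterpai" → "iapretn".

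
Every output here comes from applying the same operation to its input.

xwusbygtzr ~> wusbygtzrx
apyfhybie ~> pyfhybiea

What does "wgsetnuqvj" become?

In each case the input is transformed by: move the first character to the end.
Applying that to "wgsetnuqvj" gives "gsetnuqvjw".

gsetnuqvjw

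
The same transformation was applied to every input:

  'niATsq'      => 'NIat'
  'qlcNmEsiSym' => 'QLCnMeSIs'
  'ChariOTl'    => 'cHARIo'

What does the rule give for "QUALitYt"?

qualIT

Each output is the input with this applied: delete the last 2 characters, then flip the case of every letter.
Working it through for "QUALitYt": intermediate "QUALit", final "qualIT".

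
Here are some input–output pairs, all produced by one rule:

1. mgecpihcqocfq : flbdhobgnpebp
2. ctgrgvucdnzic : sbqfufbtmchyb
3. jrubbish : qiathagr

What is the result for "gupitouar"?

tfhonsztq

The rule is to swap each adjacent pair of characters (1↔2, 3↔4, ...), then shift every letter 1 place backward in the alphabet (wrapping around).
On "gupitouar": the first step gives "ugipotaur", and the second then gives "tfhonsztq".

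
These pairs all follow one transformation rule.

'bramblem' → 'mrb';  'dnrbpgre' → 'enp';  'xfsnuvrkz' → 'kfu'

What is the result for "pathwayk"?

The pattern: keep one character in every 3, starting at position 2 (positions 2nd, 5th, 8th, ...), then move the last character to the front.
Applying both steps to "pathwayk": "awk", then "kaw".

kaw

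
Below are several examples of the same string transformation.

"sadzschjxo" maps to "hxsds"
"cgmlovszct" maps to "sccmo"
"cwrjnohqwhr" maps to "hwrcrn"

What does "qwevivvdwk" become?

Each output is the input with this applied: keep every other character starting from the first (positions 1st, 3rd, 5th, ...), then move the first 3 characters to the end (rotate left by 3).
"qwevivvdwk" → "qeivw" → "vwqei".

vwqei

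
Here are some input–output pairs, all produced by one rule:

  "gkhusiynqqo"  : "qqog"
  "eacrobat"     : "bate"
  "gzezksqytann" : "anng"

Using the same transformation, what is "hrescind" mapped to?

The pattern: move the last 3 characters to the front (rotate right by 3), then keep only the first 4 characters.
Applying both steps to "hrescind": "indhresc", then "indh".
(Check on "gkhusiynqqo": → "qqogkhusiyn" → "qqog" ✓)

indh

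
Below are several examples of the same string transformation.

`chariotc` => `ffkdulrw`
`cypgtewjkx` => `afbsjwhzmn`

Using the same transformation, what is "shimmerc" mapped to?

Each output is the input with this applied: move the last character to the front, then shift every letter 3 places forward in the alphabet (wrapping around).
On "shimmerc": the first step gives "cshimmer", and the second then gives "fvklpphu".
(Check on "chariotc": → "cchariot" → "ffkdulrw" ✓)

fvklpphu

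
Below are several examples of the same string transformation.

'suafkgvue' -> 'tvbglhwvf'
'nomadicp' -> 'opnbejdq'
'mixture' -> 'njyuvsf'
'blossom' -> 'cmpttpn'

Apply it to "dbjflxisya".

eckgmyjtzb

The pattern: shift every letter 1 place forward in the alphabet (wrapping around).
"dbjflxisya" → "eckgmyjtzb".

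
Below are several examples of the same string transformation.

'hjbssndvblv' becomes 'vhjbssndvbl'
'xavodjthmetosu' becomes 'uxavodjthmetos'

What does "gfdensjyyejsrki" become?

The transformation: move the last character to the front.
Doing the same to "gfdensjyyejsrki": "igfdensjyyejsrk".

igfdensjyyejsrk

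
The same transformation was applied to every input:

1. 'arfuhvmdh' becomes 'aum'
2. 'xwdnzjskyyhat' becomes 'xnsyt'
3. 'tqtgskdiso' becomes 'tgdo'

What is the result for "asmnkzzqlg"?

Each output is the input with this applied: keep one character in every 3, starting at position 1 (positions 1st, 4th, 7th, ...).
On "asmnkzzqlg" that produces "anzg".

anzg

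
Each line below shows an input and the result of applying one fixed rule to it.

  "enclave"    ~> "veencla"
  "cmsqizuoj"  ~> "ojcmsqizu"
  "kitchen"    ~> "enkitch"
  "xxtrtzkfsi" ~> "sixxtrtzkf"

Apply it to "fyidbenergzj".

zjfyidbenerg

In each case the input is transformed by: move the last 2 characters to the front (rotate right by 2).
Doing the same to "fyidbenergzj": "zjfyidbenerg".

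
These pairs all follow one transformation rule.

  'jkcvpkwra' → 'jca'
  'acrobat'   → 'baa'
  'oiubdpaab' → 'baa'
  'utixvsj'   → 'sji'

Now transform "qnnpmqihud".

ihd

The transformation: sort the characters into reverse alphabetical order, then keep only the last 3 characters.
"qnnpmqihud" → "ihd".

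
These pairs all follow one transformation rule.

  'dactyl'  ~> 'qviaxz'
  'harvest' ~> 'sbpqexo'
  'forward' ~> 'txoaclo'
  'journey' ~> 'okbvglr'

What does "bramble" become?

jyibyox

Rule — move the first 3 characters to the end (rotate left by 3), then shift every letter 3 places backward in the alphabet (wrapping around).
Applying both steps to "bramble": "mblebra", then "jyibyox".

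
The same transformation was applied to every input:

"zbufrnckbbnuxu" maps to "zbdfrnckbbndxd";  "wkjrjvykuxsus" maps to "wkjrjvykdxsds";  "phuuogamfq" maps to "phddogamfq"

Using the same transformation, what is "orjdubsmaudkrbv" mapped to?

Each output is the input with this applied: replace every "u" with "d".
For "orjdubsmaudkrbv" the result is "orjddbsmaddkrbv".

orjddbsmaddkrbv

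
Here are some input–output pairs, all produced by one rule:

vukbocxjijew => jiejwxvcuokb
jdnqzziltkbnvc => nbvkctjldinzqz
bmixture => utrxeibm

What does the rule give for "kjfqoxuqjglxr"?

lgxjrqkujxfoq

Each output is the input with this applied: move the last 3 characters to the front (rotate right by 3), then take characters alternately from the front and the back (1st, last, 2nd, 2nd-last, ...).
"kjfqoxuqjglxr" → "lxrkjfqoxuqjg" → "lgxjrqkujxfoq".
(Check on "vukbocxjijew": → "jewvukbocxji" → "jiejwxvcuokb" ✓)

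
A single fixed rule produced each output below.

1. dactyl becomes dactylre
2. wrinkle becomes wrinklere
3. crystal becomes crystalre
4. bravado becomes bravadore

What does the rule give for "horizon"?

horizonre

The transformation: append "re".
So "horizon" becomes "horizonre".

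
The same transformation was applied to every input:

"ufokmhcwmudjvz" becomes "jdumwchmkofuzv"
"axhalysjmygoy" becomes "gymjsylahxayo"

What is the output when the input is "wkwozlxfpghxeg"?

Looking at the pairs, the operation is to reverse the string, then move the first 2 characters to the end (rotate left by 2).
"wkwozlxfpghxeg" → "gexhgpfxlzowkw" → "xhgpfxlzowkwge".

xhgpfxlzowkwge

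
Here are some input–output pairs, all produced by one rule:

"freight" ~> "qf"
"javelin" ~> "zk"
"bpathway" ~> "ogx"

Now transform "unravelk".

muj

Looking at the pairs, the operation is to shift every letter 1 place backward in the alphabet (wrapping around), then keep one character in every 3, starting at position 2 (positions 2nd, 5th, 8th, ...).
Doing the same to "unravelk": "muj".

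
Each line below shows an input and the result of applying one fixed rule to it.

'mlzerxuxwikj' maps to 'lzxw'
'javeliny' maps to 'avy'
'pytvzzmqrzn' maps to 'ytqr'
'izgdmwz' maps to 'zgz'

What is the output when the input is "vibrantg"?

Looking at the pairs, the operation is to swap each adjacent pair of characters (1↔2, 3↔4, ...), then keep one character in every 3, starting at position 1 (positions 1st, 4th, 7th, ...).
For "vibrantg", step one produces "ivrbnagt"; step two turns that into "ibg".

ibg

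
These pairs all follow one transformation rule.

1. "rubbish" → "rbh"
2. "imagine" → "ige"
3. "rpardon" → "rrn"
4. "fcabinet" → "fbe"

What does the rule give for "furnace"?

The pattern: keep one character in every 3, starting at position 1 (positions 1st, 4th, 7th, ...).
So "furnace" becomes "fne".

fne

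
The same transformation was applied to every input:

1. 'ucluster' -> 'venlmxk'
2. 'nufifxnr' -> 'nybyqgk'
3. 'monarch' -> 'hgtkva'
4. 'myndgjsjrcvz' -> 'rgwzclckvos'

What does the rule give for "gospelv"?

hlixeo

Rule — delete the first character, then shift every letter 7 places backward in the alphabet (wrapping around).
For "gospelv", step one produces "ospelv"; step two turns that into "hlixeo".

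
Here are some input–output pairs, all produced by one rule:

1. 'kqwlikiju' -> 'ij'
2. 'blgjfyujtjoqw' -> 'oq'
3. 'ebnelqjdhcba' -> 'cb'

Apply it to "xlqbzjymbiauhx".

In each case the input is transformed by: move the last 3 characters to the front (rotate right by 3), then keep only the first 2 characters.
Working it through for "xlqbzjymbiauhx": intermediate "uhxxlqbzjymbia", final "uh".

uh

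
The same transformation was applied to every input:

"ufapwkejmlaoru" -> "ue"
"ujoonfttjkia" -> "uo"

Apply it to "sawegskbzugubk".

eu

The rule is to keep one character in every 3, starting at position 1 (positions 1st, 4th, 7th, ...), then keep only the vowels.
"sawegskbzugubk" → "sekub" → "eu".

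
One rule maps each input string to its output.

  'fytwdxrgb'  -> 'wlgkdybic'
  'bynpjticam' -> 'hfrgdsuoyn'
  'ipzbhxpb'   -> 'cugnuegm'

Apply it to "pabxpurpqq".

The pattern: shift every letter 5 places forward in the alphabet (wrapping around), then move the last 3 characters to the front (rotate right by 3).
Applying both steps to "pabxpurpqq": "ufgcuzwuvv", then "uvvufgcuzw".

uvvufgcuzw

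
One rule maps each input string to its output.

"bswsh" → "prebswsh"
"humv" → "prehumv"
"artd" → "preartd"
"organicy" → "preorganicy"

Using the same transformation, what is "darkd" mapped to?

The pattern: prepend "pre".
Applying that to "darkd" gives "predarkd".

predarkd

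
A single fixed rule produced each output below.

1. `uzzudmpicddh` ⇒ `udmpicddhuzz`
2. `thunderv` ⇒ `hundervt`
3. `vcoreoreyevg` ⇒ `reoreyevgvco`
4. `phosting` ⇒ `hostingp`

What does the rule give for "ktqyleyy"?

tqyleyyk

Each output is the input with this applied: swap the front and back halves of the string, then move the last 3 characters to the front (rotate right by 3).
Starting from "ktqyleyy": after the first operation, "leyyktqy"; after the second, "tqyleyyk".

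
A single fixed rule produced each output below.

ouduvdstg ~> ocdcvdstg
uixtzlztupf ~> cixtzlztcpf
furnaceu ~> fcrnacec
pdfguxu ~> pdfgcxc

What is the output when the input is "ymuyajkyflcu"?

The transformation: replace every "u" with "c".
So "ymuyajkyflcu" becomes "ymcyajkyflcc".

ymcyajkyflcc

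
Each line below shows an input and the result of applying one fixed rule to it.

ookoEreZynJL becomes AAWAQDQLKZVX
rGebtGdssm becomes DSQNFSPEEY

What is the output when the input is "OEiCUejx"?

In each case the input is transformed by: shift every letter 12 places forward in the alphabet (wrapping around), then convert every letter to uppercase.
Starting from "OEiCUejx": after the first operation, "AQuOGqvj"; after the second, "AQUOGQVJ".

AQUOGQVJ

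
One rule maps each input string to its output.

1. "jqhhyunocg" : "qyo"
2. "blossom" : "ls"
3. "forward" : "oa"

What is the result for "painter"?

Rule — keep one character in every 3, starting at position 2 (positions 2nd, 5th, 8th, ...).
On "painter" that produces "at".

at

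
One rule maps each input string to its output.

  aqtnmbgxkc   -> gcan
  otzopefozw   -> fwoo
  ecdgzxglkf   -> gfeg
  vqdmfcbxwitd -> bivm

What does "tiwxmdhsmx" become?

Rule — keep one character in every 3, starting at position 1 (positions 1st, 4th, 7th, ...), then move the first 2 characters to the end (rotate left by 2).
"tiwxmdhsmx" → "hxtx".

hxtx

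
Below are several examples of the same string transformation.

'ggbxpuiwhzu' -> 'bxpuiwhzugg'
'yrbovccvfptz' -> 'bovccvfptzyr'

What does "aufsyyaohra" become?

fsyyaohraau

Looking at the pairs, the operation is to move the first 2 characters to the end (rotate left by 2).
On "aufsyyaohra" that produces "fsyyaohraau".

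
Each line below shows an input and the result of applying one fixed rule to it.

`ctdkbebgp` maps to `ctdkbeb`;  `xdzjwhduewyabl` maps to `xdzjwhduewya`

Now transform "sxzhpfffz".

Each output is the input with this applied: delete the last 2 characters.
Doing the same to "sxzhpfffz": "sxzhpff".

sxzhpff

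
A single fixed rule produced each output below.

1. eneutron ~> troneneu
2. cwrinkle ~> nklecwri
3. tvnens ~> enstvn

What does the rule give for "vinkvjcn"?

Each output is the input with this applied: swap the front and back halves of the string.
Applying that to "vinkvjcn" gives "vjcnvink".

vjcnvink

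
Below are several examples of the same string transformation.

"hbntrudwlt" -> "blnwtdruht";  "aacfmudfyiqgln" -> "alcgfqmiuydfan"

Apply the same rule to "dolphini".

In each case the input is transformed by: take characters alternately from the front and the back (1st, last, 2nd, 2nd-last, ...), then move the first 2 characters to the end (rotate left by 2).
So "dolphini" becomes "onliphdi".

onliphdi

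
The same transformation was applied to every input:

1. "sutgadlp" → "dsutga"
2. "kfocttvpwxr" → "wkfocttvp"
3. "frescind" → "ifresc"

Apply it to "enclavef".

The pattern: delete the last 2 characters, then move the last character to the front.
Starting from "enclavef": after the first operation, "enclav"; after the second, "vencla".

vencla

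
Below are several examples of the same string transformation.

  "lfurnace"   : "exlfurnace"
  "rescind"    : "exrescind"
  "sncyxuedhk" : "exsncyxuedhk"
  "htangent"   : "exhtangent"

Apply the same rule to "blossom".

The pattern: prepend "ex".
On "blossom" that produces "exblossom".

exblossom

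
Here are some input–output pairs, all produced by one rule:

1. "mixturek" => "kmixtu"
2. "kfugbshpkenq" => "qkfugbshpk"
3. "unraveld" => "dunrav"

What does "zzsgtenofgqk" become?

kzzsgtenof

Each output is the input with this applied: move the last 3 characters to the front (rotate right by 3), then delete the first 2 characters.
On "zzsgtenofgqk": the first step gives "gqkzzsgtenof", and the second then gives "kzzsgtenof".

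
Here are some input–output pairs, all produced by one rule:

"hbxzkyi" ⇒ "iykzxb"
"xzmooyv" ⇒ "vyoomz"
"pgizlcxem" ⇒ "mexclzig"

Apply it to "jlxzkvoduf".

The transformation: delete the first character, then reverse the string.
Applying both steps to "jlxzkvoduf": "lxzkvoduf", then "fudovkzxl".
(Check on "pgizlcxem": → "gizlcxem" → "mexclzig" ✓)

fudovkzxl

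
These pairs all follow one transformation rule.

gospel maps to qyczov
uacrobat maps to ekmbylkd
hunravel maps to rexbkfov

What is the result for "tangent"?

dkxqoxd

What's happening: shift every letter 10 places forward in the alphabet (wrapping around).
For "tangent" the result is "dkxqoxd".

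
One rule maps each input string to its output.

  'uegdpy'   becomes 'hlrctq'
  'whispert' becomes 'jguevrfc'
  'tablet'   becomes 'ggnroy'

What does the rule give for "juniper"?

The transformation: shift every letter 13 places forward in the alphabet (wrapping around) — i.e. ROT13, then take characters alternately from the front and the back (1st, last, 2nd, 2nd-last, ...).
For "juniper", step one produces "whavcre"; step two turns that into "wehracv".

wehracv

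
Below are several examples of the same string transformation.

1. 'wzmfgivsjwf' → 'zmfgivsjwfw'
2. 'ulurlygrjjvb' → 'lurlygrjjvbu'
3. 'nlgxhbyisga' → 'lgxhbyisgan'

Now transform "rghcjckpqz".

ghcjckpqzr

The rule is to move the first character to the end.
For "rghcjckpqz" the result is "ghcjckpqzr".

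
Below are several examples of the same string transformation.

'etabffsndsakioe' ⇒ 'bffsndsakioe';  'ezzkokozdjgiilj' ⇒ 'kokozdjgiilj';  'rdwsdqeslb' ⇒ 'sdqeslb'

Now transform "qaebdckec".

Rule — delete the first 3 characters.
"qaebdckec" → "bdckec".

bdckec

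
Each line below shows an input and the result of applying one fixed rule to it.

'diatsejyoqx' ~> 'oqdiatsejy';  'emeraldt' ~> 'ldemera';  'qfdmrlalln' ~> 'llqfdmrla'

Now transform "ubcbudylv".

ylubcbud

The pattern: delete the last character, then move the last 2 characters to the front (rotate right by 2).
Applying both steps to "ubcbudylv": "ubcbudyl", then "ylubcbud".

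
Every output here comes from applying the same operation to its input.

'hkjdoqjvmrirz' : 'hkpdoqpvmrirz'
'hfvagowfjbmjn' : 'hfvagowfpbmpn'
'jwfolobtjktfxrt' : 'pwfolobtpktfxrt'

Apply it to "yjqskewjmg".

What's happening: replace every "j" with "p".
Applying that to "yjqskewjmg" gives "ypqskewpmg".

ypqskewpmg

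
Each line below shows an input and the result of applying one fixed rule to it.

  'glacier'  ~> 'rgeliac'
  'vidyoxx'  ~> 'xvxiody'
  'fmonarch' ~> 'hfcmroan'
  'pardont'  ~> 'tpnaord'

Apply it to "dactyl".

What's happening: reverse the string, then take characters alternately from the front and the back (1st, last, 2nd, 2nd-last, ...).
"dactyl" → "lytcad" → "ldyatc".
(Check on "vidyoxx": → "xxoydiv" → "xvxiody" ✓)

ldyatc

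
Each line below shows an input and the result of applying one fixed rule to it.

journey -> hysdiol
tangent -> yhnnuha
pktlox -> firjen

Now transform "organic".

The pattern: shift every letter 6 places backward in the alphabet (wrapping around), then move the last 3 characters to the front (rotate right by 3).
"organic" → "hcwilau".

hcwilau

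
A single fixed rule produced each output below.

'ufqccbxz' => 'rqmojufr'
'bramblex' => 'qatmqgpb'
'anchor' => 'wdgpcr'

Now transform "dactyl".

Looking at the pairs, the operation is to swap the front and back halves of the string, then shift every letter 11 places backward in the alphabet (wrapping around).
On "dactyl": the first step gives "tyldac", and the second then gives "inaspr".

inaspr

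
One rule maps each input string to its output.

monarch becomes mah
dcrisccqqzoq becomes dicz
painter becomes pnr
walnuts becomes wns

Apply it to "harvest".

hvt

What's happening: keep one character in every 3, starting at position 1 (positions 1st, 4th, 7th, ...).
"harvest" → "hvt".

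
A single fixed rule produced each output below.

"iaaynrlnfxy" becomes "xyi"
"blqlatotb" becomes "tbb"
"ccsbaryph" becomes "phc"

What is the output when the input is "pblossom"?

What's happening: move the first character to the end, then keep only the last 3 characters.
"pblossom" → "blossomp" → "omp".

omp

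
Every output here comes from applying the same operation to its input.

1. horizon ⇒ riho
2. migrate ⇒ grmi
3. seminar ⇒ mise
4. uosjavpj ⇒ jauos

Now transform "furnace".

The transformation: delete the last 3 characters, then move the last 2 characters to the front (rotate right by 2).
"furnace" → "rnfu".

rnfu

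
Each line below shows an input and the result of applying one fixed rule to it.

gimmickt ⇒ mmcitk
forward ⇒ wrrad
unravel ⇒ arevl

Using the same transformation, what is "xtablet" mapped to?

Rule — delete the first 2 characters, then swap each adjacent pair of characters (1↔2, 3↔4, ...).
Starting from "xtablet": after the first operation, "ablet"; after the second, "baelt".

baelt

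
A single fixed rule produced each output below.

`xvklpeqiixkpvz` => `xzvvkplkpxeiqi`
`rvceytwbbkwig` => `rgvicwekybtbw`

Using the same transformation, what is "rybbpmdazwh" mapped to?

The rule is to take characters alternately from the front and the back (1st, last, 2nd, 2nd-last, ...).
For "rybbpmdazwh" the result is "rhywbzbapdm".

rhywbzbapdm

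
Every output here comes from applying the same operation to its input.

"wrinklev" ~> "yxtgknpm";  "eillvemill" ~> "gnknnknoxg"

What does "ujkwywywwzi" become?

Rule — take characters alternately from the front and the back (1st, last, 2nd, 2nd-last, ...), then shift every letter 2 places forward in the alphabet (wrapping around).
Working it through for "ujkwywywwzi": intermediate "uijzkwwwyyw", final "wklbmyyyaay".

wklbmyyyaay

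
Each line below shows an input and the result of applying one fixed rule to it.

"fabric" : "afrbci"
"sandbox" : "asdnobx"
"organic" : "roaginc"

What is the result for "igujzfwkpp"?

gijufzkwpp

Rule — swap each adjacent pair of characters (1↔2, 3↔4, ...).
For "igujzfwkpp" the result is "gijufzkwpp".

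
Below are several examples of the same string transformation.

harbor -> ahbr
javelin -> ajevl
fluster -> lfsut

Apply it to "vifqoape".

The transformation: delete the last 2 characters, then swap each adjacent pair of characters (1↔2, 3↔4, ...).
"vifqoape" → "vifqoa" → "ivqfao".

ivqfao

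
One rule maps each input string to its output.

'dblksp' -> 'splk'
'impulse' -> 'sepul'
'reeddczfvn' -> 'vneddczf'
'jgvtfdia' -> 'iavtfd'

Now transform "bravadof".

Each output is the input with this applied: delete the first 2 characters, then move the last 2 characters to the front (rotate right by 2).
For "bravadof", step one produces "avadof"; step two turns that into "ofavad".

ofavad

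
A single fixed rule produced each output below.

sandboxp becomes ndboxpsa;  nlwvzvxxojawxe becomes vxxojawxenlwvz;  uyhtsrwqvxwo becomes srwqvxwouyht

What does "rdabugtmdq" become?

The pattern: move the last 2 characters to the front (rotate right by 2), then swap the front and back halves of the string.
So "rdabugtmdq" becomes "bugtmdqrda".

bugtmdqrda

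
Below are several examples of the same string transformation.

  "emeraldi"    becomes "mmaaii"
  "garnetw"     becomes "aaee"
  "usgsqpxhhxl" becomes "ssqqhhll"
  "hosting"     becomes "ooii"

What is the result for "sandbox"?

aabb

In each case the input is transformed by: keep one character in every 3, starting at position 2 (positions 2nd, 5th, 8th, ...), then double every character.
For "sandbox", step one produces "ab"; step two turns that into "aabb".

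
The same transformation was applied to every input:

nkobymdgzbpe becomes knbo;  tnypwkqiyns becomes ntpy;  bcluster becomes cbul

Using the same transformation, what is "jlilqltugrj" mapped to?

ljli

What's happening: swap each adjacent pair of characters (1↔2, 3↔4, ...), then keep only the first 4 characters.
On "jlilqltugrj": the first step gives "ljlilqutrgj", and the second then gives "ljli".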